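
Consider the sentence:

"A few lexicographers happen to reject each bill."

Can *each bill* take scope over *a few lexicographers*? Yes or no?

The matrix predicate is a raising verb, whose infinitival complement is not a scope island — *each bill* can QR into the matrix clause.
Since no island is crossed, the inverse ordering is licensed alongside surface scope.
Both orderings are possible: *a few lexicographers* > *each bill* and *each bill* > *a few lexicographers*.

Yes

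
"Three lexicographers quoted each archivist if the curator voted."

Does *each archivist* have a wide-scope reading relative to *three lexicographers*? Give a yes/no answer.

The adjunct clause does not contain *each archivist*, which is the matrix object.
With no island boundary between them, the object can take inverse scope over the subject via ordinary QR within the clause.

Yes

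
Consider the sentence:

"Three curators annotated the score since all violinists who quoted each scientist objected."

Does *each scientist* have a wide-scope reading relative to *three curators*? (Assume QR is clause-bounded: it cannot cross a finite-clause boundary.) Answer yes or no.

*each scientist* sits inside the relative clause *who quoted each scientist*, which is itself inside the adjunct *since all violinists who quoted each scientist objected*.
Even if one barrier were somehow void, the other would still block QR.
So *each scientist* cannot raise high enough to outscope *three curators*; only the surface ordering *three curators* > *each scientist* is available.

No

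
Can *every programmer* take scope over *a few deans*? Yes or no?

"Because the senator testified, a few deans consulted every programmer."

Yes

The adjunct island is irrelevant here — *every programmer* and *a few deans* are both in the matrix clause.
Nothing blocks QR of the lower DP to a position above the higher one, so inverse scope is available.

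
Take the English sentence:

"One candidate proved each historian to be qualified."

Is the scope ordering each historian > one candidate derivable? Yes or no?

Yes

ECM infinitives lack a CP barrier, so *each historian* can QR over the matrix subject *one candidate*.
Since no island is crossed, the inverse ordering is licensed alongside surface scope.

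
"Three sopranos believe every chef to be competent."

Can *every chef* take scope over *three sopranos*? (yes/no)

*every chef* is the subject of an ECM infinitive — the infinitival complement of an ECM verb is not a scope island, so *every chef* can raise into the matrix clause.
Since no island is crossed, the inverse ordering is licensed alongside surface scope.

Yes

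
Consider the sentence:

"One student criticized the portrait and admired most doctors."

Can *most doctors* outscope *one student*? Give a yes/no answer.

No

*most doctors* is embedded in one conjunct of the coordinate structure (*admired most doctors*).
Coordinate structures are islands for non-across-the-board movement, QR included.
Hence only narrow scope for *most doctors* (under *one student*) survives.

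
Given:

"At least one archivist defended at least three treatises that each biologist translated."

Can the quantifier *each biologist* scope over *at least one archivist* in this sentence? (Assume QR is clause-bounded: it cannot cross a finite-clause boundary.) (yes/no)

*each biologist* sits inside the relative clause *that each biologist translated* modifying *at least three treatises*.
QR out of a relative clause is ruled out by the relative-clause island constraint.
*each biologist* is confined to the island and cannot take scope over *at least one archivist*.

No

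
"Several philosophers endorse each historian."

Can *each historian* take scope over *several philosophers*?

Yes

*each historian* and *several philosophers* are in the same minimal clause.
Clause-internal QR can adjoin the lower DP above the subject, yielding the inverse reading.
The sentence is scopally ambiguous between *several philosophers* > *each historian* and *each historian* > *several philosophers*.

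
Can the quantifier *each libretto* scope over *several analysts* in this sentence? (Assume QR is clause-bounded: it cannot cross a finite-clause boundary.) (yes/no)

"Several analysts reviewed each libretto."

Yes

*each libretto* and *several analysts* are in the same minimal clause.
Nothing blocks QR of the lower DP to a position above the higher one, so inverse scope is available.
Both orderings are possible: *several analysts* > *each libretto* and *each libretto* > *several analysts*.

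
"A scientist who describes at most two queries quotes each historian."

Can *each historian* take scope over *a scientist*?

Yes

*each historian* sits in the matrix clause, not in the relative clause on *a scientist*.
Ordinary QR to a clause-peripheral position gives the wide-scope LF for the lower DP.
So *each historian* > *a scientist* is among the available readings.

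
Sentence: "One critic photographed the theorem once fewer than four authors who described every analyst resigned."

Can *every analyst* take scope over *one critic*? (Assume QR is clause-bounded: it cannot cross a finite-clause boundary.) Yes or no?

No

*every analyst* sits inside the relative clause *who described every analyst*, which is itself inside the adjunct *once fewer than four authors who described every analyst resigned*.
Two island boundaries intervene — the relative clause and the adjunct. Either alone would block QR.
*every analyst* > *one critic* would require crossing that boundary, which is illicit.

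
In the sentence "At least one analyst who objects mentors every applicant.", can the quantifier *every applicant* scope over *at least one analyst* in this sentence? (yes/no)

Although the sentence contains a relative clause (*who objects*), *every applicant* is outside it, in the matrix VP.
Ordinary QR to a clause-peripheral position gives the wide-scope LF for the lower DP.
Both orderings are possible: *at least one analyst* > *every applicant* and *every applicant* > *at least one analyst*.

Yes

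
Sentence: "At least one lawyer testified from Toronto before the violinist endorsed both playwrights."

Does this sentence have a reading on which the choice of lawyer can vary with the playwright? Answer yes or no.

No

That reading corresponds to *both playwrights* > *at least one lawyer*.
The target quantifier *both playwrights* is part of the adjunct clause *before the violinist endorsed both playwrights*.
Scope out of an adjunct clause is unavailable: QR respects the adjunct-island constraint.
So the wide-scope reading for *both playwrights* is blocked.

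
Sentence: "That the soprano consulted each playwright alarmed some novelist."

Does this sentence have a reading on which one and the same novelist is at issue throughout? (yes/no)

Yes

The described interpretation is the *some novelist* > *each playwright* scoping.
Nothing needs to raise out of an island for *some novelist* > *each playwright*: *some novelist* takes scope from its matrix position over the clause containing *each playwright*.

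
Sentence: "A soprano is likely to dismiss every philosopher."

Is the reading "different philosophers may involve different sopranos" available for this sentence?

The paraphrase describes the scope ordering *every philosopher* > *a soprano*.
*every philosopher* is the object of the infinitival complement of a raising predicate; raising infinitives are transparent for QR, so the two DPs are in effect clausemates.
No island intervenes, so both surface and inverse scope are derivable.

Yes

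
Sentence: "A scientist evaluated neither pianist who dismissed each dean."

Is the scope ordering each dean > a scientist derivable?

No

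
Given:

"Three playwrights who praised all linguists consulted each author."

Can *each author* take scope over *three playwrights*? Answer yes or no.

Yes

*each author* is a matrix argument; only *three playwrights* is modified by the relative clause *who praised all linguists*, so the RC island is irrelevant to the target quantifier.
Ordinary QR to a clause-peripheral position gives the wide-scope LF for the lower DP.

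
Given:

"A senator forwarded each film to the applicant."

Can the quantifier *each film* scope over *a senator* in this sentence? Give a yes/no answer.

Yes

*a senator* and *each film* are co-arguments of the matrix verb, with nothing but a clause-internal boundary between them.
Ordinary QR to a clause-peripheral position gives the wide-scope LF for the lower DP.
So *each film* > *a senator* is among the available readings.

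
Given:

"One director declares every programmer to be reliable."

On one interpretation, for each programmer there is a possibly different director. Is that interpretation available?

Yes

That reading corresponds to *every programmer* > *one director*.
ECM infinitives lack a CP barrier, so *every programmer* can QR over the matrix subject *one director*.
QR within a single clause is free, so the lower quantifier may take scope over the higher one.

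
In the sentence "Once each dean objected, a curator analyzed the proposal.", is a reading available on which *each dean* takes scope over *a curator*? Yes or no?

*each dean* is embedded in the adjunct clause *once each dean objected*.
Adjuncts are opaque for quantifier raising; a quantifier in an adjunct stays inside it.
So *each dean* cannot raise to a position above *a curator*.

No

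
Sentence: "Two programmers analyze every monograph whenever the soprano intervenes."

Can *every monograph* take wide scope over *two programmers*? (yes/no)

*every monograph* is a matrix argument; the adjunct is an island but the target quantifier is outside it.
QR within a single clause is free, so the lower quantifier may take scope over the higher one.

Yes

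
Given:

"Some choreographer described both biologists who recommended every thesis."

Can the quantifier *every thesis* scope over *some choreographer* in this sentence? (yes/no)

No

*every thesis* sits inside the relative clause *who recommended every thesis* modifying *both biologists*.
The relative clause forms an island for QR, so the quantifier is confined to the head noun's restrictor.
*every thesis* is confined to the island and cannot take scope over *some choreographer*.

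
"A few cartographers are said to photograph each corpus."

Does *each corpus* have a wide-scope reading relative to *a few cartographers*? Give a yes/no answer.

*each corpus* is the object of the infinitival complement of a raising predicate; raising infinitives are transparent for QR, so the two DPs are in effect clausemates.
Ordinary QR to a clause-peripheral position gives the wide-scope LF for the lower DP.
The sentence is scopally ambiguous between *a few cartographers* > *each corpus* and *each corpus* > *a few cartographers*.

Yes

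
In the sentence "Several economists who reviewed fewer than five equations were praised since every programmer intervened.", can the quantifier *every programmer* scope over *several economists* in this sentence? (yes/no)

No

The DP *every programmer* is contained in the adjunct clause *since every programmer intervened*.
Adjuncts are opaque for quantifier raising; a quantifier in an adjunct stays inside it.
*every programmer* > *several economists* would require crossing that boundary, which is illicit.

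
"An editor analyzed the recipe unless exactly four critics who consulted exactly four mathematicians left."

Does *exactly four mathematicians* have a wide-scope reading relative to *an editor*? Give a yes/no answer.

No

*exactly four mathematicians* is embedded in the relative clause *who consulted exactly four mathematicians*, which is itself inside the adjunct *unless exactly four critics who consulted exactly four mathematicians left*.
The quantifier would have to escape first the RC and then the adjunct — two independent island violations.
*exactly four mathematicians* is confined to the island and cannot take scope over *an editor*.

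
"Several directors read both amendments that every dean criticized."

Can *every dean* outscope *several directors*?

*every dean* occurs within the relative clause *that every dean criticized* modifying *both amendments*.
Quantifiers inside a relative clause are trapped there; the RC boundary blocks QR.
So *every dean* cannot raise high enough to outscope *several directors*; only the surface ordering *several directors* > *every dean* is available.

No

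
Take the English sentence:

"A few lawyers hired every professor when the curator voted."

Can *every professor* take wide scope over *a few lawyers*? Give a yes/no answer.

Yes

Neither queried DP is inside the adjunct, so the adjunct-island constraint does not apply.
QR within a single clause is free, so the lower quantifier may take scope over the higher one.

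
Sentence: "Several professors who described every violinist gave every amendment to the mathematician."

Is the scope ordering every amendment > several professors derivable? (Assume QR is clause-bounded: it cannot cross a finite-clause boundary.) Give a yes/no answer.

Yes

The relative clause *who described every violinist* modifies *several professors*, but *every amendment* is not inside that relative clause — it is an argument of the matrix verb.
With no island boundary between them, the object can take inverse scope over the subject via ordinary QR within the clause.
So *every amendment* > *several professors* is among the available readings.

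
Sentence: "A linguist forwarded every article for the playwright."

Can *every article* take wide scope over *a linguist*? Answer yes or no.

Yes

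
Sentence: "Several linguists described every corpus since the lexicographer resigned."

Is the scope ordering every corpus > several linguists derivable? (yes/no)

Although there is an adjunct clause, *every corpus* is in the main clause, not inside the adjunct.
QR within a single clause is free, so the lower quantifier may take scope over the higher one.
The sentence is scopally ambiguous between *several linguists* > *every corpus* and *every corpus* > *several linguists*.

Yes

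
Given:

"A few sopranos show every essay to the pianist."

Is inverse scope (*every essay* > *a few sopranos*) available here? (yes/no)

*a few sopranos* and *every essay* are co-arguments of the matrix verb, with nothing but a clause-internal boundary between them.
QR within a single clause is free, so the lower quantifier may take scope over the higher one.

Yes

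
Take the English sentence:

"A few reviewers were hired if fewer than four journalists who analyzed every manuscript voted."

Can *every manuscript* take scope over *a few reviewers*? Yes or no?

No

The target quantifier *every manuscript* is part of the relative clause *who analyzed every manuscript*, which is itself inside the adjunct *if fewer than four journalists who analyzed every manuscript voted*.
The quantifier would have to escape first the RC and then the adjunct — two independent island violations.
*every manuscript* > *a few reviewers* would require crossing that boundary, which is illicit.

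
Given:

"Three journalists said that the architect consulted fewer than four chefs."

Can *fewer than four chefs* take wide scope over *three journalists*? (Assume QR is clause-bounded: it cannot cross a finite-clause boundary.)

*fewer than four chefs* sits inside the finite complement clause *that the architect consulted fewer than four chefs*.
QR is clause-bounded, so the finite complement is a scope island for the embedded quantifier.
So the wide-scope reading for *fewer than four chefs* is blocked.

No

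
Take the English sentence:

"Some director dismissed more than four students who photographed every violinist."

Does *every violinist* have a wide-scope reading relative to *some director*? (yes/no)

No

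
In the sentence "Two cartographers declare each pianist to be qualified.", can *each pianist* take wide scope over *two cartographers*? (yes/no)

This is an ECM construction: *each pianist* is the infinitival subject, Case-marked by the matrix verb, and the infinitive is transparent for QR.
Clause-internal QR can adjoin the lower DP above the subject, yielding the inverse reading.

Yes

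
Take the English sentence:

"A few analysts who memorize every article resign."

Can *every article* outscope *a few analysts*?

No

The DP *every article* is contained in the relative clause *who memorize every article*.
Quantifiers inside a relative clause are trapped there; the RC boundary blocks QR.
*every article* is confined to the island and cannot take scope over *a few analysts*.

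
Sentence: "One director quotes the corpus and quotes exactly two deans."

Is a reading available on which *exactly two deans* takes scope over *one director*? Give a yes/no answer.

No

*exactly two deans* sits inside one conjunct of the coordinate structure (*quotes exactly two deans*).
QR out of a conjunct would have to apply non-ATB, which the CSC forbids.
So *exactly two deans* cannot raise to a position above *one director*.
(Only the surface reading survives: one fixed director with respect to all the relevant deans.)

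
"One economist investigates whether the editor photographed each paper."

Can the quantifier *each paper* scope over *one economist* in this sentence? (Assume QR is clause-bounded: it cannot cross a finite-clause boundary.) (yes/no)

No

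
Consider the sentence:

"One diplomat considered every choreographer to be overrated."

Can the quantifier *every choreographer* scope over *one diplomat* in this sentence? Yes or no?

*every choreographer* is the subject of an ECM infinitive — the infinitival complement of an ECM verb is not a scope island, so *every choreographer* can raise into the matrix clause.
No island intervenes, so both surface and inverse scope are derivable.

Yes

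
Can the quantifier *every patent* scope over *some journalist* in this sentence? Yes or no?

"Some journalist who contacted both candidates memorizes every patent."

Although the sentence contains a relative clause (*who contacted both candidates*), *every patent* is outside it, in the matrix VP.
With no island boundary between them, the object can take inverse scope over the subject via ordinary QR within the clause.
Both orderings are possible: *some journalist* > *every patent* and *every patent* > *some journalist*.

Yes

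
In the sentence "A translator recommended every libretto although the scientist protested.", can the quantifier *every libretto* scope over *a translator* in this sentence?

*every libretto* is a matrix argument; the adjunct is an island but the target quantifier is outside it.
Clause-internal QR can adjoin the lower DP above the subject, yielding the inverse reading.

Yes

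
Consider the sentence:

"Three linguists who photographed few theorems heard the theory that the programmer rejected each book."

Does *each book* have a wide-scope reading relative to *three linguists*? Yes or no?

No

The target quantifier *each book* is part of the complex NP *the theory that the programmer rejected each book*.
The Complex NP Constraint bars QR out of the complement clause of a noun.
*each book* is confined to the island and cannot take scope over *three linguists*.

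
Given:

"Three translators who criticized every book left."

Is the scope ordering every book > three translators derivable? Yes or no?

The DP *every book* is contained in the relative clause *who criticized every book*.
QR out of a relative clause is ruled out by the relative-clause island constraint.
There is no licit LF on which *every book* c-commands *three translators*.

No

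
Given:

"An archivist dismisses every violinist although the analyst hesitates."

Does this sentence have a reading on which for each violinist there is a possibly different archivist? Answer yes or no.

Yes

That reading corresponds to *every violinist* > *an archivist*.
Neither queried DP is inside the adjunct, so the adjunct-island constraint does not apply.
Since no island is crossed, the inverse ordering is licensed alongside surface scope.
The sentence is scopally ambiguous between *an archivist* > *every violinist* and *every violinist* > *an archivist*.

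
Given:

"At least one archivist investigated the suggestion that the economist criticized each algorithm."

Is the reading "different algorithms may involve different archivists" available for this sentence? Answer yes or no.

No

That reading corresponds to *each algorithm* > *at least one archivist*.
Structurally, *each algorithm* is inside the complex NP *the suggestion that the economist criticized each algorithm*.
Noun-complement clauses are scope islands (the Complex NP Constraint): a quantifier inside one cannot scope into the matrix.
So *each algorithm* cannot raise to a position above *at least one archivist*.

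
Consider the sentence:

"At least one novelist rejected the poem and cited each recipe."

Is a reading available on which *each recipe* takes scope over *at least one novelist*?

*each recipe* occurs within one conjunct of the coordinate structure (*cited each recipe*).
The Coordinate Structure Constraint blocks movement (including QR) out of a single conjunct.
*each recipe* is confined to the island and cannot take scope over *at least one novelist*.
(Only the surface reading survives: one fixed novelist with respect to all the relevant recipes.)

No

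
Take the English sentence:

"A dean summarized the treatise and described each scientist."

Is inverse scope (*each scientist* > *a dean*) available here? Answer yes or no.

No

*each scientist* sits inside one conjunct of the coordinate structure (*described each scientist*).
Asymmetric QR out of one conjunct violates the Coordinate Structure Constraint.
So *each scientist* cannot raise to a position above *a dean*.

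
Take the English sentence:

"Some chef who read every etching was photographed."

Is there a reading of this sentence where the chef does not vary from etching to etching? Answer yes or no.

This is the *some chef* > *every etching* reading.
Nothing needs to raise for *some chef* > *every etching*, so no island constraint is at stake.

Yes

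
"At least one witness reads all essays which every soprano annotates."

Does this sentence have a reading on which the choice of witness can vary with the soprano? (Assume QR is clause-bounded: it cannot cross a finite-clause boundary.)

This is the *every soprano* > *at least one witness* reading.
*every soprano* is embedded in the relative clause *which every soprano annotates* modifying *all essays*.
Relative clauses block scope extraction: QR cannot target a position outside the modified NP.
The inverse ordering *every soprano* > *at least one witness* is therefore underivable.

No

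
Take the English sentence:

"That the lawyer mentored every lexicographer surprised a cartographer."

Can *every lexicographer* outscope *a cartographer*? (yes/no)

The DP *every lexicographer* is contained in the sentential subject *that the lawyer mentored every lexicographer*.
Sentential subjects are islands: a quantifier inside the subject clause cannot raise over the matrix predicate.
There is no licit LF on which *every lexicographer* c-commands *a cartographer*.

No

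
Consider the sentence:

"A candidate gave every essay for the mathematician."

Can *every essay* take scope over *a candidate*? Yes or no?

Yes

*every essay* and *a candidate* are in the same minimal clause.
With no island boundary between them, the object can take inverse scope over the subject via ordinary QR within the clause.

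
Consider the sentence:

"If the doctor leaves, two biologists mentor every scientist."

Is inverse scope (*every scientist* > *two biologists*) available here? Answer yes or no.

The adjunct island is irrelevant here — *every scientist* and *two biologists* are both in the matrix clause.
With no island boundary between them, the object can take inverse scope over the subject via ordinary QR within the clause.

Yes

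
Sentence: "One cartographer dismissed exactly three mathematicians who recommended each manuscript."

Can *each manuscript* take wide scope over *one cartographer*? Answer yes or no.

Structurally, *each manuscript* is inside the relative clause *who recommended each manuscript* modifying *exactly three mathematicians*.
The relative clause forms an island for QR, so the quantifier is confined to the head noun's restrictor.
Hence only narrow scope for *each manuscript* (under *one cartographer*) survives.

No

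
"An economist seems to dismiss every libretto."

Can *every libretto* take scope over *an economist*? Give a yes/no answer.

Yes

*every libretto* is inside a raising infinitive, which is transparent to QR (no CP barrier), so it behaves as a matrix argument.
QR within a single clause is free, so the lower quantifier may take scope over the higher one.
The sentence is scopally ambiguous between *an economist* > *every libretto* and *every libretto* > *an economist*.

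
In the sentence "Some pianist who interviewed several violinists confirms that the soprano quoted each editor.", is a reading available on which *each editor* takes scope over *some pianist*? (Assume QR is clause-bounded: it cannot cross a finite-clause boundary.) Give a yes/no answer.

No

*each editor* occurs within the finite complement clause *that the soprano quoted each editor*.
QR is clause-bounded, so the finite complement is a scope island for the embedded quantifier.
*each editor* > *some pianist* would require crossing that boundary, which is illicit.
(Only the surface reading survives: one fixed pianist with respect to all the relevant editors.)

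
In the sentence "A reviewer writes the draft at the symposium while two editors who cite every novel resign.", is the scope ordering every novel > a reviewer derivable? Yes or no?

The DP *every novel* is contained in the relative clause *who cite every novel*, which is itself inside the adjunct *while two editors who cite every novel resign*.
Both the relative clause and the enclosing adjunct are scope islands; QR cannot cross either.
*every novel* is confined to the island and cannot take scope over *a reviewer*.

No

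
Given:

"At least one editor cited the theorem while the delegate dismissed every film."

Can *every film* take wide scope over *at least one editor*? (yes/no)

The target quantifier *every film* is part of the adjunct clause *while the delegate dismissed every film*.
The adjunct-island constraint bars QR out of an adverbial clause.
Hence only narrow scope for *every film* (under *at least one editor*) survives.
(Only the surface reading survives: one fixed editor with respect to all the relevant films.)

No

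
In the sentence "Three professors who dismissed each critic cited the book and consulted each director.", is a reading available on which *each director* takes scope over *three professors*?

No

The DP *each director* is contained in one conjunct of the coordinate structure (*consulted each director*).
Asymmetric QR out of one conjunct violates the Coordinate Structure Constraint.
There is no licit LF on which *each director* c-commands *three professors*.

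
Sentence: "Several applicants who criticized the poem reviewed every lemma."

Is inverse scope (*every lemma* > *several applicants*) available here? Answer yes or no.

Yes

*every lemma* sits in the matrix clause, not in the relative clause on *several applicants*.
Since no island is crossed, the inverse ordering is licensed alongside surface scope.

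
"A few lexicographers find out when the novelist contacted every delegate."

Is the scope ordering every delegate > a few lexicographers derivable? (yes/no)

*every delegate* is embedded in the embedded question *when the novelist contacted every delegate*.
QR across an interrogative CP boundary is ruled out as a wh-island violation.
So *every delegate* cannot raise high enough to outscope *a few lexicographers*; only the surface ordering *a few lexicographers* > *every delegate* is available.

No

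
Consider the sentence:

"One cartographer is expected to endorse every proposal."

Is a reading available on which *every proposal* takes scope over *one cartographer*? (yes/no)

Yes

The matrix predicate is a raising verb, whose infinitival complement is not a scope island — *every proposal* can QR into the matrix clause.
With no island boundary between them, the object can take inverse scope over the subject via ordinary QR within the clause.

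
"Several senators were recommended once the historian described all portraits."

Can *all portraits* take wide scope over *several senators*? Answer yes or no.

No

*all portraits* sits inside the adjunct clause *once the historian described all portraits*.
Adjunct clauses are scope islands: a quantifier inside an adjunct cannot raise into the matrix clause.
*all portraits* > *several senators* would require crossing that boundary, which is illicit.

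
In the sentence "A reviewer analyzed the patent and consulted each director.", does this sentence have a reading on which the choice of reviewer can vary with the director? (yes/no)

No

This is the *each director* > *a reviewer* reading.
*each director* occurs within one conjunct of the coordinate structure (*consulted each director*).
A quantifier cannot raise out of one conjunct of a coordination across the whole coordinate structure — the CSC applies to QR.
So *each director* cannot raise to a position above *a reviewer*.
(Only the surface reading survives: one fixed reviewer with respect to all the relevant directors.)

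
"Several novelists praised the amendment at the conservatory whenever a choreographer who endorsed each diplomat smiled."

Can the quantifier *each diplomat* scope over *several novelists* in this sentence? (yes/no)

No

The target quantifier *each diplomat* is part of the relative clause *who endorsed each diplomat*, which is itself inside the adjunct *whenever a choreographer who endorsed each diplomat smiled*.
Nested islands: the RC island is itself inside an adjunct island, so wide scope is doubly excluded.
So *each diplomat* cannot raise to a position above *several novelists*.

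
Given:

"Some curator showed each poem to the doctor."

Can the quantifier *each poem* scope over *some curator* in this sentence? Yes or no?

Yes

*some curator* and *each poem* are co-arguments of the matrix verb, with nothing but a clause-internal boundary between them.
No island intervenes, so both surface and inverse scope are derivable.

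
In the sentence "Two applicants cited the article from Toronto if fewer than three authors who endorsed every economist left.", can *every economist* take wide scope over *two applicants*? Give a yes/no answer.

*every economist* is embedded in the relative clause *who endorsed every economist*, which is itself inside the adjunct *if fewer than three authors who endorsed every economist left*.
Even if one barrier were somehow void, the other would still block QR.
*every economist* is confined to the island and cannot take scope over *two applicants*.

No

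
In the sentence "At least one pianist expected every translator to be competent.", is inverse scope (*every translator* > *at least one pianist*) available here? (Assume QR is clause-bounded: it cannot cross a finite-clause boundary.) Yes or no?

Yes

*every translator* is an ECM subject; ECM complements are not islands, and the embedded quantifier may take matrix scope.
With no island boundary between them, the object can take inverse scope over the subject via ordinary QR within the clause.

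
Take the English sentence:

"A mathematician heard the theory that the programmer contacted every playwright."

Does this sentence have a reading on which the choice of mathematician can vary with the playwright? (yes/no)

No

This is the *every playwright* > *a mathematician* reading.
*every playwright* sits inside the complex NP *the theory that the programmer contacted every playwright*.
The complex NP is opaque for QR — the quantifier is frozen inside the noun's complement.
So *every playwright* cannot raise to a position above *a mathematician*.
(Only the surface reading survives: one fixed mathematician with respect to all the relevant playwrights.)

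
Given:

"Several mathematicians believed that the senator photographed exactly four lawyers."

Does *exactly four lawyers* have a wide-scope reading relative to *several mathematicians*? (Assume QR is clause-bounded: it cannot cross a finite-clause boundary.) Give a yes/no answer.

*exactly four lawyers* is embedded in the finite complement clause *that the senator photographed exactly four lawyers*.
Under clause-bounded QR, a quantifier in an embedded finite clause cannot raise into the matrix clause.
So the wide-scope reading for *exactly four lawyers* is blocked.

No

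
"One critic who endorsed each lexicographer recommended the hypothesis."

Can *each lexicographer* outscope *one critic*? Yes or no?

No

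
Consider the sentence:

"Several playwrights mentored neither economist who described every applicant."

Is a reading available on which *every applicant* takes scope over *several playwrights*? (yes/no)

The DP *every applicant* is contained in the relative clause *who described every applicant* modifying *neither economist*.
QR out of a relative clause is ruled out by the relative-clause island constraint.
*every applicant* > *several playwrights* would require crossing that boundary, which is illicit.

No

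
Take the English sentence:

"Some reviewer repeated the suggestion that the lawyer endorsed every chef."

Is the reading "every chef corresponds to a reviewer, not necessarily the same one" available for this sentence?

No

This is the *every chef* > *some reviewer* reading.
Structurally, *every chef* is inside the complex NP *the suggestion that the lawyer endorsed every chef*.
Noun-complement clauses are scope islands (the Complex NP Constraint): a quantifier inside one cannot scope into the matrix.
The inverse ordering *every chef* > *some reviewer* is therefore underivable.
(Only the surface reading survives: one fixed reviewer with respect to all the relevant chefs.)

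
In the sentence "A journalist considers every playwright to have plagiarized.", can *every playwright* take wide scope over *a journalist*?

ECM infinitives lack a CP barrier, so *every playwright* can QR over the matrix subject *a journalist*.
Since no island is crossed, the inverse ordering is licensed alongside surface scope.

Yes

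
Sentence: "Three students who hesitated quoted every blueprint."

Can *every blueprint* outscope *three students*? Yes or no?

Yes

Although the sentence contains a relative clause (*who hesitated*), *every blueprint* is outside it, in the matrix VP.
Since no island is crossed, the inverse ordering is licensed alongside surface scope.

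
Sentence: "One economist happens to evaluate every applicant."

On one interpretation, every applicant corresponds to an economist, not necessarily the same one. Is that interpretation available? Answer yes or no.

The described interpretation is the *every applicant* > *one economist* scoping.
Infinitival complements of raising predicates do not block QR; *every applicant* and *one economist* are effectively clausemates.
QR within a single clause is free, so the lower quantifier may take scope over the higher one.
Both orderings are possible: *one economist* > *every applicant* and *every applicant* > *one economist*.

Yes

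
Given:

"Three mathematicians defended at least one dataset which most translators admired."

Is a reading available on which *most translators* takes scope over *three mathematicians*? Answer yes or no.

The DP *most translators* is contained in the relative clause *which most translators admired* modifying *at least one dataset*.
Relative clauses are scope islands: a quantifier cannot QR out of a relative clause to take scope in the matrix clause.
*most translators* is confined to the island and cannot take scope over *three mathematicians*.

No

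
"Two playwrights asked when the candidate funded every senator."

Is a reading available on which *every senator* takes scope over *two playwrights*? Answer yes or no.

No

*every senator* sits inside the embedded question *when the candidate funded every senator*.
Embedded wh-clauses are opaque for QR, so the quantifier stays inside the question.
*every senator* is confined to the island and cannot take scope over *two playwrights*.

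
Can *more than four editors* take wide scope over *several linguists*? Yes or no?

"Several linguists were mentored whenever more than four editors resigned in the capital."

No

*more than four editors* is embedded in the adjunct clause *whenever more than four editors resigned in the capital*.
Scope out of an adjunct clause is unavailable: QR respects the adjunct-island constraint.
Hence only narrow scope for *more than four editors* (under *several linguists*) survives.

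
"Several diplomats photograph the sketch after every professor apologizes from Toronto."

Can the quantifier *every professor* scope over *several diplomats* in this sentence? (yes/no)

No

The DP *every professor* is contained in the adjunct clause *after every professor apologizes from Toronto*.
Scope out of an adjunct clause is unavailable: QR respects the adjunct-island constraint.
There is no licit LF on which *every professor* c-commands *several diplomats*.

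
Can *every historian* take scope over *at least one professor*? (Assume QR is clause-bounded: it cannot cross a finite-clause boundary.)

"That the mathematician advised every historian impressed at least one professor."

No

*every historian* occurs within the sentential subject *that the mathematician advised every historian*.
Subjects — clausal subjects included — are islands for extraction, and QR is no exception.
So *every historian* cannot raise to a position above *at least one professor*.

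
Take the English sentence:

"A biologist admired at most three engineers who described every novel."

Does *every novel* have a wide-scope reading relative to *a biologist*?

No

*every novel* occurs within the relative clause *who described every novel* modifying *at most three engineers*.
Relative clauses block scope extraction: QR cannot target a position outside the modified NP.
There is no licit LF on which *every novel* c-commands *a biologist*.
(Only the surface reading survives: one fixed biologist with respect to all the relevant novels.)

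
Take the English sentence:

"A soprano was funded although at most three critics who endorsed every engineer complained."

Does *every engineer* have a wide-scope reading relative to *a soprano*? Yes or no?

No

*every engineer* occurs within the relative clause *who endorsed every engineer*, which is itself inside the adjunct *although at most three critics who endorsed every engineer complained*.
The quantifier would have to escape first the RC and then the adjunct — two independent island violations.
*every engineer* > *a soprano* would require crossing that boundary, which is illicit.
(Only the surface reading survives: one fixed soprano with respect to all the relevant engineers.)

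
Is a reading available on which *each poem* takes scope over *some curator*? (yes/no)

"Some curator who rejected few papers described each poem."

*each poem* is a matrix argument; only *some curator* is modified by the relative clause *who rejected few papers*, so the RC island is irrelevant to the target quantifier.
Clause-internal QR can adjoin the lower DP above the subject, yielding the inverse reading.
The sentence is scopally ambiguous between *some curator* > *each poem* and *each poem* > *some curator*.

Yes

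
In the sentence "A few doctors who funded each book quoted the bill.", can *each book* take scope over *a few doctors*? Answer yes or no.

No

The target quantifier *each book* is part of the relative clause *who funded each book*.
The relative clause forms an island for QR, so the quantifier is confined to the head noun's restrictor.
So the wide-scope reading for *each book* is blocked.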